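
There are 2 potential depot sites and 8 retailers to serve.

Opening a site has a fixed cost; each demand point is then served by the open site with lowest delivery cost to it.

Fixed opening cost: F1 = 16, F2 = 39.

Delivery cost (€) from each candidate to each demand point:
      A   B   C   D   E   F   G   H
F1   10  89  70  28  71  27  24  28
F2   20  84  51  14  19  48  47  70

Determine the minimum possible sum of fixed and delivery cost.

Open {F1, F2}: assign each demand point to its cheapest open site.
  A→F1 10, B→F2 84, C→F2 51, D→F2 14, E→F2 19, F→F1 27, G→F1 24, H→F1 28
  delivery cost 257, fixed 55 → total 312.
Compare {F1}: delivery cost 347 + fixed 16 = 363.
Compare {F2}: delivery cost 353 + fixed 39 = 392.

312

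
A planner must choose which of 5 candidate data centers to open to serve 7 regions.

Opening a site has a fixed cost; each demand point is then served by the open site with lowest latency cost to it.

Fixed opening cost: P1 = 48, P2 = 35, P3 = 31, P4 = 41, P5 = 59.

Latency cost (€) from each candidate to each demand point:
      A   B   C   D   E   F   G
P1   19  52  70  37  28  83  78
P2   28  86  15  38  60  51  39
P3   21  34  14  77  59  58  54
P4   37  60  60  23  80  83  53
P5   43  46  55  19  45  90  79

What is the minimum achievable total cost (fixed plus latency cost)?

322

Open {P2, P3}: assign each demand point to its cheapest open site.
  A→P3 21, B→P3 34, C→P3 14, D→P2 38, E→P3 59, F→P2 51, G→P2 39
  latency cost 256, fixed 66 → total 322.
Compare {P1, P3}: latency cost 244 + fixed 79 = 323.
Compare {P1, P2}: latency cost 241 + fixed 83 = 324.
Compare {P3, P4}: latency cost 262 + fixed 72 = 334.
All other subsets cost ≥ 323. Minimum total cost: 322.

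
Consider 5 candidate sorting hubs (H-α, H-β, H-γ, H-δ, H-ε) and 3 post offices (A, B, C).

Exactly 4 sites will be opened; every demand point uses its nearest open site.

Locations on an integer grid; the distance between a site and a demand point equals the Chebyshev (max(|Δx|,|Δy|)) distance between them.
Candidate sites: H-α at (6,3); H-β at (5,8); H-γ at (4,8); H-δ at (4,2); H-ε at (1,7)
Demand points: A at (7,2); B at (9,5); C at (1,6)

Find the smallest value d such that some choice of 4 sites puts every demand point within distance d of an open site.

3

Open {H-α, H-β, H-γ, H-δ}.
  Farthest demand point is B at distance 3 (to H-α); all others are ≤ 3.
With {H-α, H-β, H-γ, H-ε} the worst case is 3.
With {H-α, H-β, H-δ, H-ε} the worst case is 3.
No size-4 selection achieves below 3.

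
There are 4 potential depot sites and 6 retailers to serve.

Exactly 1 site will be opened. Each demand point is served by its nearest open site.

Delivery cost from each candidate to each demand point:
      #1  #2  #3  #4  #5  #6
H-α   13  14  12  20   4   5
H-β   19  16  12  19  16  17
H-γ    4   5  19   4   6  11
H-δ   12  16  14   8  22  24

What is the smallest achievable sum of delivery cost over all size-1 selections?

Open {H-γ}.
  #1→H-γ 4, #2→H-γ 5, #3→H-γ 19, #4→H-γ 4, #5→H-γ 6, #6→H-γ 11  ⇒ total 49.
Compare {H-α}: total 68.
Compare {H-δ}: total 96.
No size-1 selection does better; minimum is 49.

49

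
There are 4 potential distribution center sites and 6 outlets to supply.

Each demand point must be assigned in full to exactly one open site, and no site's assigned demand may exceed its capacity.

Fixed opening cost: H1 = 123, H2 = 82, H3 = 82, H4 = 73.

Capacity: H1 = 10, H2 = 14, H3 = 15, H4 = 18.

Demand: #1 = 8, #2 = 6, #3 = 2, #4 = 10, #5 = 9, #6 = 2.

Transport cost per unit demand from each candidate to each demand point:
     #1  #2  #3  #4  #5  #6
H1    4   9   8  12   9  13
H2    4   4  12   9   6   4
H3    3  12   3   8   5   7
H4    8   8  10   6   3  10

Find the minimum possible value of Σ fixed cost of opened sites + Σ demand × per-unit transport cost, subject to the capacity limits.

418

Open {H2, H3, H4}; cheapest assignment that respects the capacities:
  H2 (cap 14, load 14): #1, #2 — cost 8×4 + 6×4 = 56
  H3 (cap 15, load 13): #3, #5, #6 — cost 2×3 + 9×5 + 2×7 = 65
  H4 (cap 18, load 10): #4 — cost 10×6 = 60
  Shipping 181, fixed 237 → total 418.
  Any other capacity-feasible assignment to {H2, H3, H4} ships for at least 181.
Compare {H1, H3, H4}: its best feasible assignment gives total 483.
Compare {H1, H2, H4}: its best feasible assignment gives total 496.
Every other set of open sites that can feasibly serve all demand totals ≥ 483 even under its best assignment. Minimum: 418.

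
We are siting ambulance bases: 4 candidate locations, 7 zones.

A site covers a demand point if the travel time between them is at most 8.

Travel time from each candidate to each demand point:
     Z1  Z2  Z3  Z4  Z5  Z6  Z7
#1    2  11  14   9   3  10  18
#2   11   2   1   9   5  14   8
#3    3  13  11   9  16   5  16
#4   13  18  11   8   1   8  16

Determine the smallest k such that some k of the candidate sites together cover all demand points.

Coverage sets (demand points within 8 of each site):
  #1: {Z1, Z5}
  #2: {Z2, Z3, Z5, Z7}
  #3: {Z1, Z6}
  #4: {Z4, Z5, Z6}
No 2 sites suffice: every size-2 union leaves at least one demand point uncovered.
But {#1, #2, #4} covers everything, so the minimum is 3.

3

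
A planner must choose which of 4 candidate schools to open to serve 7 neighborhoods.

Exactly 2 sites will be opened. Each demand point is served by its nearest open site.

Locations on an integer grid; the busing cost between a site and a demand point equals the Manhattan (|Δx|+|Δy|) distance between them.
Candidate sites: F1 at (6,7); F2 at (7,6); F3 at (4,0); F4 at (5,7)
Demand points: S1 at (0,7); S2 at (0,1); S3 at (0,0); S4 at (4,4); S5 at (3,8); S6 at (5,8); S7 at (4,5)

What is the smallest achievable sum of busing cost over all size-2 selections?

25

Open {F3, F4}.
  S1→F4 5, S2→F3 5, S3→F3 4, S4→F3 4, S5→F4 3, S6→F4 1, S7→F4 3  ⇒ total 25.
Compare {F1, F3}: total 29.
Compare {F2, F3}: total 35.
No size-2 selection does better; minimum is 25.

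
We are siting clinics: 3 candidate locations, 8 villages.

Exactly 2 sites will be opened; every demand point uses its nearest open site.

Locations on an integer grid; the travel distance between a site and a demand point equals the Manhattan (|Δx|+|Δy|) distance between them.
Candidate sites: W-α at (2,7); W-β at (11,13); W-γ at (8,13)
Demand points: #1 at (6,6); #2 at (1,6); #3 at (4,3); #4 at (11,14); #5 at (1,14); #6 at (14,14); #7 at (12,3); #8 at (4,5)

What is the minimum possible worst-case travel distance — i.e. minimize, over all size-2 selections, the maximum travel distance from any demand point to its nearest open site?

Open {W-α, W-β}.
  Farthest demand point is #7 at travel distance 11 (to W-β); all others are ≤ 11.
With {W-α, W-γ} the worst case is 14.
With {W-β, W-γ} the worst case is 14.
No size-2 selection achieves below 11.

11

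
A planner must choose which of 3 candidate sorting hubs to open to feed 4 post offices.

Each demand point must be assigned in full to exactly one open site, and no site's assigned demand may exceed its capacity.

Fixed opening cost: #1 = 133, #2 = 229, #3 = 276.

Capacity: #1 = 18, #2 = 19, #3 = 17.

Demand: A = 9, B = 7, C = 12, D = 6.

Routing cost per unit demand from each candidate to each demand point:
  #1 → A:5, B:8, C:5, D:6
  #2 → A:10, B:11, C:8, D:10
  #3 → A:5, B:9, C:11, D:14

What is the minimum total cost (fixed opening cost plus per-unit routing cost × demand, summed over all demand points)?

Open {#1, #3}; cheapest assignment that respects the capacities:
  #1 (cap 18, load 18): C, D — cost 12×5 + 6×6 = 96
  #3 (cap 17, load 16): A, B — cost 9×5 + 7×9 = 108
  Shipping 204, fixed 409 → total 613.
  Any other capacity-feasible assignment to {#1, #3} ships for at least 204.
Compare {#1, #2}: its best feasible assignment gives total 616.
Compare {#2, #3}: its best feasible assignment gives total 769.
Every other set of open sites that can feasibly serve all demand totals ≥ 616 even under its best assignment. Minimum: 613.

613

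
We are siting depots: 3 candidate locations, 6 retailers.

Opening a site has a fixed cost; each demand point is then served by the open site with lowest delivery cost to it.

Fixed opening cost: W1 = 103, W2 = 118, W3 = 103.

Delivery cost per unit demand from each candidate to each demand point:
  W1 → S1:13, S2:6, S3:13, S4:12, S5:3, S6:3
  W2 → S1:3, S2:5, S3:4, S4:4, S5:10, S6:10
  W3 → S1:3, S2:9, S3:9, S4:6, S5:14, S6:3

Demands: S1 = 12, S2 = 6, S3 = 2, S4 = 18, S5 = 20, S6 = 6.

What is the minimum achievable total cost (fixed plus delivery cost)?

445

Open {W1, W2}: assign each demand point to its cheapest open site.
  S1→W2 12×3=36, S2→W2 6×5=30, S3→W2 2×4=8, S4→W2 18×4=72, S5→W1 20×3=60, S6→W1 6×3=18
  delivery cost 224, fixed 221 → total 445.
Compare {W1, W3}: delivery cost 276 + fixed 206 = 482.
Compare {W2}: delivery cost 406 + fixed 118 = 524.
Compare {W1, W2, W3}: delivery cost 224 + fixed 324 = 548.
All other subsets cost ≥ 482. Minimum total cost: 445.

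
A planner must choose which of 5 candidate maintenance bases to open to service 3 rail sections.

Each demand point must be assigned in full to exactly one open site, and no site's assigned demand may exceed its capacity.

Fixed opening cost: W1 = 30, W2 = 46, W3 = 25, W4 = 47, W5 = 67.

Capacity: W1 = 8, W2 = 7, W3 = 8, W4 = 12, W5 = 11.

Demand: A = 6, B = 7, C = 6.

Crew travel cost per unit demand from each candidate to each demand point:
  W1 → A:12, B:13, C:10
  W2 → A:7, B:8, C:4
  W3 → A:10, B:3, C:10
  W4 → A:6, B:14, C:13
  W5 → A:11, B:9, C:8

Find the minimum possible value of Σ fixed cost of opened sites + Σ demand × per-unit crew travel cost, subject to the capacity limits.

Open {W2, W3, W4}; cheapest assignment that respects the capacities:
  W2 (cap 7, load 6): C — cost 6×4 = 24
  W3 (cap 8, load 7): B — cost 7×3 = 21
  W4 (cap 12, load 6): A — cost 6×6 = 36
  Shipping 81, fixed 118 → total 199.
  Any other capacity-feasible assignment to {W2, W3, W4} ships for at least 81.
Compare {W3, W4}: its best feasible assignment gives total 207.
Compare {W1, W2, W3}: its best feasible assignment gives total 218.
Every other set of open sites that can feasibly serve all demand totals ≥ 207 even under its best assignment. Minimum: 199.

199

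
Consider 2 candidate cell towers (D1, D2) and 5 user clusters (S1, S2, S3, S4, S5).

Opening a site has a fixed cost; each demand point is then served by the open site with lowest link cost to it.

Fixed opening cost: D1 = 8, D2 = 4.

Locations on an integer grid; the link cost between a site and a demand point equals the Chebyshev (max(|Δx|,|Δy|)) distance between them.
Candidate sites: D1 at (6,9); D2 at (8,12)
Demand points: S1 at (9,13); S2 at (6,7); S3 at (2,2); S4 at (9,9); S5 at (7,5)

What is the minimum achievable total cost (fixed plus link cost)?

Open {D1}: assign each demand point to its cheapest open site.
  S1→D1 4, S2→D1 2, S3→D1 7, S4→D1 3, S5→D1 4
  link cost 20, fixed 8 → total 28.
Compare {D1, D2}: link cost 17 + fixed 12 = 29.
Compare {D2}: link cost 26 + fixed 4 = 30.

28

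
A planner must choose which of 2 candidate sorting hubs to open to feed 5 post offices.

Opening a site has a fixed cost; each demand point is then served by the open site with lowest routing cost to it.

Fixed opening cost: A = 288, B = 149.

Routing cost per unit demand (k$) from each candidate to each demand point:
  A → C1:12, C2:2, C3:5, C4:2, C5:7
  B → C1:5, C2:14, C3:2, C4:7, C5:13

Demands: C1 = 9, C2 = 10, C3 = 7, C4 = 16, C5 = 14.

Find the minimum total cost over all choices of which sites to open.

Open {A}: assign each demand point to its cheapest open site.
  C1→A 9×12=108, C2→A 10×2=20, C3→A 7×5=35, C4→A 16×2=32, C5→A 14×7=98
  routing cost 293, fixed 288 → total 581.
Compare {B}: routing cost 493 + fixed 149 = 642.
Compare {A, B}: routing cost 209 + fixed 437 = 646.

581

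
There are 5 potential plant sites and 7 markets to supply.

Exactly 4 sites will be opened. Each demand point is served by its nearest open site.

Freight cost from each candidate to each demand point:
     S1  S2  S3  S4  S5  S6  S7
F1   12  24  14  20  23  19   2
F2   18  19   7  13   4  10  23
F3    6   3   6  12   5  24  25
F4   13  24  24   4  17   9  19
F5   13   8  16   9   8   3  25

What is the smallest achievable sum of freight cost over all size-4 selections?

29

Open {F1, F3, F4, F5}.
  S1→F3 6, S2→F3 3, S3→F3 6, S4→F4 4, S5→F3 5, S6→F5 3, S7→F1 2  ⇒ total 29.
Compare {F1, F2, F3, F5}: total 33.
Compare {F1, F2, F3, F4}: total 34.
No size-4 selection does better; minimum is 29.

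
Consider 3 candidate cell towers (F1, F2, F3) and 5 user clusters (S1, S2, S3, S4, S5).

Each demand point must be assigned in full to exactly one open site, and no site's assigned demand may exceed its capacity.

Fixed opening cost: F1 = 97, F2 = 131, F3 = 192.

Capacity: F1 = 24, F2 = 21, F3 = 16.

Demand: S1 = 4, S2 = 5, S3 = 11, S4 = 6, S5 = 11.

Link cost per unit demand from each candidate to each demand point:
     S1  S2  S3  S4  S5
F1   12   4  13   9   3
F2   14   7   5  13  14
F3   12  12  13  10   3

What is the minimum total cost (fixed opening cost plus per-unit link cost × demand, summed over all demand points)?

446

Open {F1, F2}; cheapest assignment that respects the capacities:
  F1 (cap 24, load 22): S2, S4, S5 — cost 5×4 + 6×9 + 11×3 = 107
  F2 (cap 21, load 15): S1, S3 — cost 4×14 + 11×5 = 111
  Shipping 218, fixed 228 → total 446.
  Any other capacity-feasible assignment to {F1, F2} ships for at least 218.
Compare {F1, F3}: its best feasible assignment gives total 587.
Compare {F2, F3}: its best feasible assignment gives total 605.
Every other set of open sites that can feasibly serve all demand totals ≥ 587 even under its best assignment. Minimum: 446.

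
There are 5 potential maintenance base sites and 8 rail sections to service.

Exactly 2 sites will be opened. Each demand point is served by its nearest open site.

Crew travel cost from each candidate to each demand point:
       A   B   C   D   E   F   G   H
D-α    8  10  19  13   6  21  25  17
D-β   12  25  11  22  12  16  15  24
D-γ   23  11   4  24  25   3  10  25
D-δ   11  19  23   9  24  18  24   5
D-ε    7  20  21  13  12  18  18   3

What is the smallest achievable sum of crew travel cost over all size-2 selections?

63

Open {D-γ, D-ε}.
  A→D-ε 7, B→D-γ 11, C→D-γ 4, D→D-ε 13, E→D-ε 12, F→D-γ 3, G→D-γ 10, H→D-ε 3  ⇒ total 63.
Compare {D-α, D-γ}: total 71.
Compare {D-γ, D-δ}: total 77.
No size-2 selection does better; minimum is 63.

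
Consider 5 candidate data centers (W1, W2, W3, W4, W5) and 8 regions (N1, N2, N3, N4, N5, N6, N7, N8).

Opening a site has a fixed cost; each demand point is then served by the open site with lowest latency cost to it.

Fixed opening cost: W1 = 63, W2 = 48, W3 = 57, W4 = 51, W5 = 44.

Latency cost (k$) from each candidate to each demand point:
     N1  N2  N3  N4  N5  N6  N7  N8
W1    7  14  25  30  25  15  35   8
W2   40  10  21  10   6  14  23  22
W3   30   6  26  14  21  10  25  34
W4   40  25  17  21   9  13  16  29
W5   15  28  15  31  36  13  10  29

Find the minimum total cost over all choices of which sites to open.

193

Open {W2, W5}: assign each demand point to its cheapest open site.
  N1→W5 15, N2→W2 10, N3→W5 15, N4→W2 10, N5→W2 6, N6→W5 13, N7→W5 10, N8→W2 22
  latency cost 101, fixed 92 → total 193.
Compare {W2}: latency cost 146 + fixed 48 = 194.
Compare {W1, W2}: latency cost 99 + fixed 111 = 210.
Compare {W1, W4}: latency cost 105 + fixed 114 = 219.
All other subsets cost ≥ 194. Minimum total cost: 193.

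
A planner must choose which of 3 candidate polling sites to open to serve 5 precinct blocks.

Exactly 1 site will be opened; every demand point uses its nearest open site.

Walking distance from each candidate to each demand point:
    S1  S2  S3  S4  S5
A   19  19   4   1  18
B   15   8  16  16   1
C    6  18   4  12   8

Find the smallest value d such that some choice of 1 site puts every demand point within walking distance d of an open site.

16

Open {B}.
  Farthest demand point is S3 at walking distance 16 (to B); all others are ≤ 16.
With {C} the worst case is 18.
With {A} the worst case is 19.
No size-1 selection achieves below 16.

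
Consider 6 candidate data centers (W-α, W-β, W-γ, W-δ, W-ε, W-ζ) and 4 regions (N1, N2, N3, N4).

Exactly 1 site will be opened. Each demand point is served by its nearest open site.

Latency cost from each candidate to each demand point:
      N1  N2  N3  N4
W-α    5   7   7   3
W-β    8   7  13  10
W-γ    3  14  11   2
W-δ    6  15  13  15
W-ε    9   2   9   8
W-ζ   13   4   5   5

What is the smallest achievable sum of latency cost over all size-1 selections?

22

Open {W-α}.
  N1→W-α 5, N2→W-α 7, N3→W-α 7, N4→W-α 3  ⇒ total 22.
Compare {W-ζ}: total 27.
Compare {W-ε}: total 28.
No size-1 selection does better; minimum is 22.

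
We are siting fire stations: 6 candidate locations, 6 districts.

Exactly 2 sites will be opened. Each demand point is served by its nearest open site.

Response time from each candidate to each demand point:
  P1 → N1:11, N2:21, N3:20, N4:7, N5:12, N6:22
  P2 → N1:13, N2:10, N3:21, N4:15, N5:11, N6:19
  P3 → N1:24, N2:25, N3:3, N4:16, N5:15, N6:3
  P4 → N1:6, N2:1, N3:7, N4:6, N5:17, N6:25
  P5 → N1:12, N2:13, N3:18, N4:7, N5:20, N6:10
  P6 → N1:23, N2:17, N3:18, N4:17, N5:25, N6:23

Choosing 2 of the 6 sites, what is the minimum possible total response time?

Open {P3, P4}.
  N1→P4 6, N2→P4 1, N3→P3 3, N4→P4 6, N5→P3 15, N6→P3 3  ⇒ total 34.
Compare {P4, P5}: total 47.
Compare {P2, P4}: total 50.
No size-2 selection does better; minimum is 34.

34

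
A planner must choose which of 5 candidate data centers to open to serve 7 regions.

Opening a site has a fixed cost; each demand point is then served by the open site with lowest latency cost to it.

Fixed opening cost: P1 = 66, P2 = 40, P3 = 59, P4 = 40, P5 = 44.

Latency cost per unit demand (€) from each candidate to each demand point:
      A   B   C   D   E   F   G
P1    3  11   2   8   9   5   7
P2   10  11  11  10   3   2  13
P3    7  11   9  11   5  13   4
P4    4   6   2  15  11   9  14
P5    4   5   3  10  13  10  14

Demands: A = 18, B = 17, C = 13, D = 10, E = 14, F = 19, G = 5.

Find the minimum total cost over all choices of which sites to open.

510

Open {P1, P2, P5}: assign each demand point to its cheapest open site.
  A→P1 18×3=54, B→P5 17×5=85, C→P1 13×2=26, D→P1 10×8=80, E→P2 14×3=42, F→P2 19×2=38, G→P1 5×7=35
  latency cost 360, fixed 150 → total 510.
Compare {P1, P2, P4}: latency cost 377 + fixed 146 = 523.
Compare {P2, P4}: latency cost 445 + fixed 80 = 525.
Compare {P2, P5}: latency cost 441 + fixed 84 = 525.
All other subsets cost ≥ 523. Minimum total cost: 510.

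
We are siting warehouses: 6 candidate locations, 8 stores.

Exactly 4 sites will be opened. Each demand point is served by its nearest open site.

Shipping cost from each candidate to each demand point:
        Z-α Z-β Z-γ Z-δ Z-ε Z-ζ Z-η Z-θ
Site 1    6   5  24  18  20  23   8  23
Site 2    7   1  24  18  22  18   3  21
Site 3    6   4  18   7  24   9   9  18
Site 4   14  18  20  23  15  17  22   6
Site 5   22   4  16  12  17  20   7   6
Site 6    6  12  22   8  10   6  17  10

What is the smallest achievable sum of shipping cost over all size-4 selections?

55

Open {Site 2, Site 3, Site 5, Site 6}.
  Z-α→Site 3 6, Z-β→Site 2 1, Z-γ→Site 5 16, Z-δ→Site 3 7, Z-ε→Site 6 10, Z-ζ→Site 6 6, Z-η→Site 2 3, Z-θ→Site 5 6  ⇒ total 55.
Compare {Site 1, Site 2, Site 5, Site 6}: total 56.
Compare {Site 2, Site 4, Site 5, Site 6}: total 56.
No size-4 selection does better; minimum is 55.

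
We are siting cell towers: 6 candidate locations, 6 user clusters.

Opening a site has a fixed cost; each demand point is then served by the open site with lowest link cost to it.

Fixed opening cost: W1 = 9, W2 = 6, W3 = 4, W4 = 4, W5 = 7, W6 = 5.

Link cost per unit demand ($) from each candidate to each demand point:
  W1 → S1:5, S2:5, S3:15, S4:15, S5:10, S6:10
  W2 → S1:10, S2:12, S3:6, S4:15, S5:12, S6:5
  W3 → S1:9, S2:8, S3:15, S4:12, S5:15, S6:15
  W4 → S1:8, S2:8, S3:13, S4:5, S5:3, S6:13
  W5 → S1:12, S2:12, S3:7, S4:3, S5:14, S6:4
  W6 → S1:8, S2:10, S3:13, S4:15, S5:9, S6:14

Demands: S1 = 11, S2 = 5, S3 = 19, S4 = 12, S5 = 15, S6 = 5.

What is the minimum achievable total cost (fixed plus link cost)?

321

Open {W1, W2, W4, W5}: assign each demand point to its cheapest open site.
  S1→W1 11×5=55, S2→W1 5×5=25, S3→W2 19×6=114, S4→W5 12×3=36, S5→W4 15×3=45, S6→W5 5×4=20
  link cost 295, fixed 26 → total 321.
Compare {W1, W2, W3, W4, W5}: link cost 295 + fixed 30 = 325.
Compare {W1, W2, W4, W5, W6}: link cost 295 + fixed 31 = 326.
Compare {W1, W2, W3, W4, W5, W6}: link cost 295 + fixed 35 = 330.
All other subsets cost ≥ 325. Minimum total cost: 321.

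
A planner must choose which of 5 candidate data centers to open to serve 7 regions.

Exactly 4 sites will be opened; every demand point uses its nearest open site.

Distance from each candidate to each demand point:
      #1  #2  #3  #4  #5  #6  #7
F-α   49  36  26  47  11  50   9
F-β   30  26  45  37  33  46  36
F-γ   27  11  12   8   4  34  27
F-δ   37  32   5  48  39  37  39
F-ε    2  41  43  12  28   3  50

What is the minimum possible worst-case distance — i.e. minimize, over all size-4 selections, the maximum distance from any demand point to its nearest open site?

Open {F-α, F-γ, F-δ, F-ε}.
  Farthest demand point is #2 at distance 11 (to F-γ); all others are ≤ 11.
With {F-α, F-β, F-γ, F-ε} the worst case is 12.
With {F-α, F-β, F-δ, F-ε} the worst case is 26.
No size-4 selection achieves below 11.

11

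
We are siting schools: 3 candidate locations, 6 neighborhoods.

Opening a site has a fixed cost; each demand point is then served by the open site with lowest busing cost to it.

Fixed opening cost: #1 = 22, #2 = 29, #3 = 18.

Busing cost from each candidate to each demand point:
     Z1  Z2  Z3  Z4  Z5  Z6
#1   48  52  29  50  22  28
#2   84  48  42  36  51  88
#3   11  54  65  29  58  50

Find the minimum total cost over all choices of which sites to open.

Open {#1, #3}: assign each demand point to its cheapest open site.
  Z1→#3 11, Z2→#1 52, Z3→#1 29, Z4→#3 29, Z5→#1 22, Z6→#1 28
  busing cost 171, fixed 40 → total 211.
Compare {#1, #2, #3}: busing cost 167 + fixed 69 = 236.
Compare {#1}: busing cost 229 + fixed 22 = 251.
Compare {#1, #2}: busing cost 211 + fixed 51 = 262.
All other subsets cost ≥ 236. Minimum total cost: 211.

211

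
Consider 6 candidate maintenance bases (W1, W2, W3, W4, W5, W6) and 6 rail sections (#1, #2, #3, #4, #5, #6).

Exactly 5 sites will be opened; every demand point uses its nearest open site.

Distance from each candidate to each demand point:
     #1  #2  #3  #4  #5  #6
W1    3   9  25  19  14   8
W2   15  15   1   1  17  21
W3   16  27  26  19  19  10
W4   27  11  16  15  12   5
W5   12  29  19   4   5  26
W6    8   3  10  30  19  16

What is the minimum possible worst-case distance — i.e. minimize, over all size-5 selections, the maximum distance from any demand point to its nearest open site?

Open {W1, W2, W4, W5, W6}.
  Farthest demand point is #5 at distance 5 (to W5); all others are ≤ 5.
With {W1, W2, W3, W5, W6} the worst case is 8.
With {W2, W3, W4, W5, W6} the worst case is 8.
No size-5 selection achieves below 5.

5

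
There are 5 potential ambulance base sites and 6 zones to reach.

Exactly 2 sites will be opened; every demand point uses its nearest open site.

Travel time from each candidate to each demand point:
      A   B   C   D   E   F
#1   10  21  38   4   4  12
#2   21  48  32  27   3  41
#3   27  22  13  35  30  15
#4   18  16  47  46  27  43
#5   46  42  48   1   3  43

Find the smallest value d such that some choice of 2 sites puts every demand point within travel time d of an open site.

21

Open {#1, #3}.
  Farthest demand point is B at travel time 21 (to #1); all others are ≤ 21.
With {#2, #3} the worst case is 27.
With {#3, #5} the worst case is 27.
No size-2 selection achieves below 21.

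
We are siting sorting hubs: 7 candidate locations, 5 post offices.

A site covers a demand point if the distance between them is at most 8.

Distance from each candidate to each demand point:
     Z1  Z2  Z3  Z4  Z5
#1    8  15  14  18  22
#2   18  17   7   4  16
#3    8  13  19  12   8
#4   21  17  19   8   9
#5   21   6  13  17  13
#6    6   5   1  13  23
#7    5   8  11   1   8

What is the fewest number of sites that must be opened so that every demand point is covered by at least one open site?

2

Coverage sets (demand points within 8 of each site):
  #1: {Z1}
  #2: {Z3, Z4}
  #3: {Z1, Z5}
  #4: {Z4}
  #5: {Z2}
  #6: {Z1, Z2, Z3}
  #7: {Z1, Z2, Z4, Z5}
No single site covers all 5 demand points.
But {#2, #7} covers everything, so the minimum is 2.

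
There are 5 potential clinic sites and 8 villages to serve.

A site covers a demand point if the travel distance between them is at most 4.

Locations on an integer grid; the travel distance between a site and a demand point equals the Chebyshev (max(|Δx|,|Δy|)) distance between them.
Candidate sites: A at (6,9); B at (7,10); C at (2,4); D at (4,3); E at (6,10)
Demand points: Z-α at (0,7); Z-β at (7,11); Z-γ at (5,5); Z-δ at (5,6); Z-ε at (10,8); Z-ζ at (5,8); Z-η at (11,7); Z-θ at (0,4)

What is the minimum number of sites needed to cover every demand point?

Coverage sets (demand points within 4 of each site):
  A: {Z-β, Z-γ, Z-δ, Z-ε, Z-ζ}
  B: {Z-β, Z-δ, Z-ε, Z-ζ, Z-η}
  C: {Z-α, Z-γ, Z-δ, Z-ζ, Z-θ}
  D: {Z-α, Z-γ, Z-δ, Z-θ}
  E: {Z-β, Z-δ, Z-ε, Z-ζ}
No single site covers all 8 demand points.
But {B, C} covers everything, so the minimum is 2.

2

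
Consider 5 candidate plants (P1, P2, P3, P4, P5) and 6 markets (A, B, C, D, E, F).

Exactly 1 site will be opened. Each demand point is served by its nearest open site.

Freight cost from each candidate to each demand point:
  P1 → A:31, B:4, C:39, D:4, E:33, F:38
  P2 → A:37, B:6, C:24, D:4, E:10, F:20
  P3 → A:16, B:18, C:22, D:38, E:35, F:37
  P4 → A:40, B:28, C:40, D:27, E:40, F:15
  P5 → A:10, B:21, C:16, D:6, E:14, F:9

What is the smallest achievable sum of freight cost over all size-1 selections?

76

Open {P5}.
  A→P5 10, B→P5 21, C→P5 16, D→P5 6, E→P5 14, F→P5 9  ⇒ total 76.
Compare {P2}: total 101.
Compare {P1}: total 149.
No size-1 selection does better; minimum is 76.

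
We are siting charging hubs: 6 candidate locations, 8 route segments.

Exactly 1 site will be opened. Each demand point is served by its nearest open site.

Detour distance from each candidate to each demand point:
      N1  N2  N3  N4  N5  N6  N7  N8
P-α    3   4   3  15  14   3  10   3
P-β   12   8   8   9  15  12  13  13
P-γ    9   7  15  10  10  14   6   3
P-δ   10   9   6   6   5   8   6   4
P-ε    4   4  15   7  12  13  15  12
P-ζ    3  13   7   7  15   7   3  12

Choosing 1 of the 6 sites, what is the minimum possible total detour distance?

Open {P-δ}.
  N1→P-δ 10, N2→P-δ 9, N3→P-δ 6, N4→P-δ 6, N5→P-δ 5, N6→P-δ 8, N7→P-δ 6, N8→P-δ 4  ⇒ total 54.
Compare {P-α}: total 55.
Compare {P-ζ}: total 67.
No size-1 selection does better; minimum is 54.

54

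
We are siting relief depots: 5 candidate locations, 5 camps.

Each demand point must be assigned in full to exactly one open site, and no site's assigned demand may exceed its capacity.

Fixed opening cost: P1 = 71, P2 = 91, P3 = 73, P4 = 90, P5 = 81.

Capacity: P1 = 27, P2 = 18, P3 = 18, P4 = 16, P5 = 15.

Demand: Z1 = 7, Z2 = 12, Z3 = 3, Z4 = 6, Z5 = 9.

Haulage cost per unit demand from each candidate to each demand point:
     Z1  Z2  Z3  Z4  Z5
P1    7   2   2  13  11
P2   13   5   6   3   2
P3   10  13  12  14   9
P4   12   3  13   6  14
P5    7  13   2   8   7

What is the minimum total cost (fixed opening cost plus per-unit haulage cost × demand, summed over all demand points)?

277

Open {P1, P2}; cheapest assignment that respects the capacities:
  P1 (cap 27, load 22): Z1, Z2, Z3 — cost 7×7 + 12×2 + 3×2 = 79
  P2 (cap 18, load 15): Z4, Z5 — cost 6×3 + 9×2 = 36
  Shipping 115, fixed 162 → total 277.
  Any other capacity-feasible assignment to {P1, P2} ships for at least 115.
Compare {P1, P5}: its best feasible assignment gives total 342.
Compare {P1, P2, P3}: its best feasible assignment gives total 350.
Every other set of open sites that can feasibly serve all demand totals ≥ 342 even under its best assignment. Minimum: 277.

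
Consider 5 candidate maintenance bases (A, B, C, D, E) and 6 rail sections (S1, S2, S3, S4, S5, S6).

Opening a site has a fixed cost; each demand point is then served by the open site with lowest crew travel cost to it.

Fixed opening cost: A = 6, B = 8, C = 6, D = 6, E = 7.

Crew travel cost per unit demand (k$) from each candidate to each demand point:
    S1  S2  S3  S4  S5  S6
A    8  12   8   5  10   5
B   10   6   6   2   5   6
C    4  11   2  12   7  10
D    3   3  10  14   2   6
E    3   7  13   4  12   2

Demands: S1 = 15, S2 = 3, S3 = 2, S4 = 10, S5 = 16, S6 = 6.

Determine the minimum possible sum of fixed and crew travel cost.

149

Open {B, C, D, E}: assign each demand point to its cheapest open site.
  S1→D 15×3=45, S2→D 3×3=9, S3→C 2×2=4, S4→B 10×2=20, S5→D 16×2=32, S6→E 6×2=12
  crew travel cost 122, fixed 27 → total 149.
Compare {B, D, E}: crew travel cost 130 + fixed 21 = 151.
Compare {A, B, C, D, E}: crew travel cost 122 + fixed 33 = 155.
Compare {A, B, D, E}: crew travel cost 130 + fixed 27 = 157.
All other subsets cost ≥ 151. Minimum total cost: 149.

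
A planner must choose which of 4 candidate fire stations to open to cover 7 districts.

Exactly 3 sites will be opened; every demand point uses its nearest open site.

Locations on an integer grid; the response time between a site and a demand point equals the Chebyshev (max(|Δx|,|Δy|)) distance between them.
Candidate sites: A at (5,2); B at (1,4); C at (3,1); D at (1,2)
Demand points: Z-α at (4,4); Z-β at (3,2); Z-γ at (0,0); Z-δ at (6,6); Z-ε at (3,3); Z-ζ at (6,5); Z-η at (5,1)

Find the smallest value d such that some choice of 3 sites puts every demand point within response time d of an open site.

4

Open {A, B, C}.
  Farthest demand point is Z-δ at response time 4 (to A); all others are ≤ 4.
With {A, B, D} the worst case is 4.
With {A, C, D} the worst case is 4.
No size-3 selection achieves below 4.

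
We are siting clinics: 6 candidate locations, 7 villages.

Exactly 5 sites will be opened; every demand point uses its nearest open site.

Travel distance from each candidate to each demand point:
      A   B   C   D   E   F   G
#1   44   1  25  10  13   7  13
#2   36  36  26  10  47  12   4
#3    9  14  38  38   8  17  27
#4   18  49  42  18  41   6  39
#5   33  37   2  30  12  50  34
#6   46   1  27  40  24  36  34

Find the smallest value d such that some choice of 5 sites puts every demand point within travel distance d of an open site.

Open {#1, #2, #3, #4, #5}.
  Farthest demand point is D at travel distance 10 (to #1); all others are ≤ 10.
With {#1, #2, #3, #5, #6} the worst case is 10.
With {#2, #3, #4, #5, #6} the worst case is 10.
No size-5 selection achieves below 10.

10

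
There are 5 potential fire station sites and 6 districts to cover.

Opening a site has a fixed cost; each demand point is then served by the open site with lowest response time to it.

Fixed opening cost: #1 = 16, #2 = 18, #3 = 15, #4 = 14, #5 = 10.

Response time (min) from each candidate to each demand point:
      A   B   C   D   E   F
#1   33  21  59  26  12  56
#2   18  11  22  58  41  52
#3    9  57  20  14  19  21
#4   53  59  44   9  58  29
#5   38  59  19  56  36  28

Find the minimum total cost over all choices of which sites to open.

Open {#2, #3}: assign each demand point to its cheapest open site.
  A→#3 9, B→#2 11, C→#3 20, D→#3 14, E→#3 19, F→#3 21
  response time 94, fixed 33 → total 127.
Compare {#1, #3}: response time 97 + fixed 31 = 128.
Compare {#1, #2, #3}: response time 87 + fixed 49 = 136.
Compare {#2, #3, #4}: response time 89 + fixed 47 = 136.
All other subsets cost ≥ 128. Minimum total cost: 127.

127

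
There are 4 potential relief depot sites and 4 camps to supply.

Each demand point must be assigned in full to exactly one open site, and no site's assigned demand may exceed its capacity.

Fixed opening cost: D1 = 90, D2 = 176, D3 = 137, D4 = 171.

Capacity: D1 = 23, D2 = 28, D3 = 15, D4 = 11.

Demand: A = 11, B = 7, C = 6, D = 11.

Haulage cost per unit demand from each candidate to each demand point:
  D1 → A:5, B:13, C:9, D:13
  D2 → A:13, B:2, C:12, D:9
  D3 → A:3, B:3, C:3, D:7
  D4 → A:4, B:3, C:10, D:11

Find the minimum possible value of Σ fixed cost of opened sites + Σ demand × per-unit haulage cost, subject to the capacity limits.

464

Open {D1, D3}; cheapest assignment that respects the capacities:
  D1 (cap 23, load 22): A, D — cost 11×5 + 11×13 = 198
  D3 (cap 15, load 13): B, C — cost 7×3 + 6×3 = 39
  Shipping 237, fixed 227 → total 464.
  Any other capacity-feasible assignment to {D1, D3} ships for at least 237.
Compare {D1, D2}: its best feasible assignment gives total 488.
Compare {D2, D3}: its best feasible assignment gives total 531.
Every other set of open sites that can feasibly serve all demand totals ≥ 488 even under its best assignment. Minimum: 464.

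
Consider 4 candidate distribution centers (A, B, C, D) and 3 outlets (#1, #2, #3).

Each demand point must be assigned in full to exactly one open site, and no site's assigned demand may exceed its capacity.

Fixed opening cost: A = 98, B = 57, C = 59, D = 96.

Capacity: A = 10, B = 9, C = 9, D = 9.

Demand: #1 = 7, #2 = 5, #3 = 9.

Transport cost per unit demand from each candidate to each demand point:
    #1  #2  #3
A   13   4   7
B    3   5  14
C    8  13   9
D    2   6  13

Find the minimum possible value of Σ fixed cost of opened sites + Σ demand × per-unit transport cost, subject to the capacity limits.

332

Open {B, C, D}; cheapest assignment that respects the capacities:
  B (cap 9, load 5): #2 — cost 5×5 = 25
  C (cap 9, load 9): #3 — cost 9×9 = 81
  D (cap 9, load 7): #1 — cost 7×2 = 14
  Shipping 120, fixed 212 → total 332.
  Any other capacity-feasible assignment to {B, C, D} ships for at least 120.
Compare {A, B, C}: its best feasible assignment gives total 336.
Compare {A, B, D}: its best feasible assignment gives total 353.
Every other set of open sites that can feasibly serve all demand totals ≥ 336 even under its best assignment. Minimum: 332.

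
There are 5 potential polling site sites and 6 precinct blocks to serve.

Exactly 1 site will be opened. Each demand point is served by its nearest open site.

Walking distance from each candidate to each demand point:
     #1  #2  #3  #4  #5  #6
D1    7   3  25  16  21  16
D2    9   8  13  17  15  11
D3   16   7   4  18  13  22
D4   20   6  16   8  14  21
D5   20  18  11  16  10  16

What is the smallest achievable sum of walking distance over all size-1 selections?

73

Open {D2}.
  #1→D2 9, #2→D2 8, #3→D2 13, #4→D2 17, #5→D2 15, #6→D2 11  ⇒ total 73.
Compare {D3}: total 80.
Compare {D4}: total 85.
No size-1 selection does better; minimum is 73.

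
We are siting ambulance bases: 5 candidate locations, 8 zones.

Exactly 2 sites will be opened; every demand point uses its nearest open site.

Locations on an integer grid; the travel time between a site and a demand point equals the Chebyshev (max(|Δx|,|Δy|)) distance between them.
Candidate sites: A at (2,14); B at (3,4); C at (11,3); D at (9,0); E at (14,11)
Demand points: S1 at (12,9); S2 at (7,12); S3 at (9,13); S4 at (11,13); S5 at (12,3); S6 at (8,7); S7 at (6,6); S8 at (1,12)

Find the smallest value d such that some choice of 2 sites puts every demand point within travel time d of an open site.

Open {A, E}.
  Farthest demand point is S5 at travel time 8 (to E); all others are ≤ 8.
With {B, E} the worst case is 8.
With {A, B} the worst case is 9.
No size-2 selection achieves below 8.

8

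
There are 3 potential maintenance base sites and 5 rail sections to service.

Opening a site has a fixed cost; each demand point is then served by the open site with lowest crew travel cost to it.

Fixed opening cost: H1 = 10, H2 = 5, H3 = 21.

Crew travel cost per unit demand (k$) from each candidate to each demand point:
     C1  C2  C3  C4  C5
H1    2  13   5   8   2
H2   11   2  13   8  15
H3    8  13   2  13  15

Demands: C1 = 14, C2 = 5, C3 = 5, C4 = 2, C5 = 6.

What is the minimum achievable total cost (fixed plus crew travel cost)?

Open {H1, H2}: assign each demand point to its cheapest open site.
  C1→H1 14×2=28, C2→H2 5×2=10, C3→H1 5×5=25, C4→H1 2×8=16, C5→H1 6×2=12
  crew travel cost 91, fixed 15 → total 106.
Compare {H1, H2, H3}: crew travel cost 76 + fixed 36 = 112.
Compare {H1}: crew travel cost 146 + fixed 10 = 156.
Compare {H1, H3}: crew travel cost 131 + fixed 31 = 162.
All other subsets cost ≥ 112. Minimum total cost: 106.

106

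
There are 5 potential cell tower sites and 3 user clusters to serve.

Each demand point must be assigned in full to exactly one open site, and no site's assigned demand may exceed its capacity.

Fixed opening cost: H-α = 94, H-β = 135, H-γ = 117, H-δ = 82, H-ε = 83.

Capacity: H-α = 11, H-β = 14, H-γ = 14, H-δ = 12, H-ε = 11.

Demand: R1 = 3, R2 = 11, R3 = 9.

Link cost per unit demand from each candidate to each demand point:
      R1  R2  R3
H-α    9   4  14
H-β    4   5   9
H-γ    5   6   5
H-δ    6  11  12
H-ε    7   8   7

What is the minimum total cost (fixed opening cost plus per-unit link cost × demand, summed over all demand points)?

315

Open {H-α, H-γ}; cheapest assignment that respects the capacities:
  H-α (cap 11, load 11): R2 — cost 11×4 = 44
  H-γ (cap 14, load 12): R1, R3 — cost 3×5 + 9×5 = 60
  Shipping 104, fixed 211 → total 315.
  Any other capacity-feasible assignment to {H-α, H-γ} ships for at least 104.
Compare {H-γ, H-ε}: its best feasible assignment gives total 344.
Compare {H-α, H-δ}: its best feasible assignment gives total 346.
Every other set of open sites that can feasibly serve all demand totals ≥ 344 even under its best assignment. Minimum: 315.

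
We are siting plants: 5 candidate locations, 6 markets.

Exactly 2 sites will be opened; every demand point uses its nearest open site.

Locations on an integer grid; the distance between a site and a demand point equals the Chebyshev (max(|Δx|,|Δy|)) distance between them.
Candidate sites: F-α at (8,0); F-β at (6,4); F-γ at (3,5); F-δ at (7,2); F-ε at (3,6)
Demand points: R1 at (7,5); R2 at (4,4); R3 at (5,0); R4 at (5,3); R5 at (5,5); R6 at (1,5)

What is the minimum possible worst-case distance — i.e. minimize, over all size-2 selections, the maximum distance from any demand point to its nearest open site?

3

Open {F-γ, F-δ}.
  Farthest demand point is R1 at distance 3 (to F-δ); all others are ≤ 3.
With {F-δ, F-ε} the worst case is 3.
With {F-α, F-γ} the worst case is 4.
No size-2 selection achieves below 3.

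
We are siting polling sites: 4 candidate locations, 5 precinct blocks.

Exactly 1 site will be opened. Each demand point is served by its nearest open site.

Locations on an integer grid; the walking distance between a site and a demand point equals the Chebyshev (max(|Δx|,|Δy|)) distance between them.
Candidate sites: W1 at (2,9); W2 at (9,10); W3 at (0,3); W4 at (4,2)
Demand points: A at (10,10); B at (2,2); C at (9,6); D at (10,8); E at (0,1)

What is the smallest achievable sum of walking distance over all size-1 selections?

24

Open {W2}.
  A→W2 1, B→W2 8, C→W2 4, D→W2 2, E→W2 9  ⇒ total 24.
Compare {W4}: total 25.
Compare {W3}: total 33.
No size-1 selection does better; minimum is 24.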